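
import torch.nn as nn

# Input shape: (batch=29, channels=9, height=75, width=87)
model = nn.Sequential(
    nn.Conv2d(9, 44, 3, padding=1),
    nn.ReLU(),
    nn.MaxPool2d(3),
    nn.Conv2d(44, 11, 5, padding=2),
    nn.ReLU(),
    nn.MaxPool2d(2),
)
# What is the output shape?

Input shape: (29, 9, 75, 87)
  -> after first Conv2d: (29, 44, 75, 87)
  -> after first MaxPool2d: (29, 44, 25, 29)
  -> after second Conv2d: (29, 11, 25, 29)
Output shape: (29, 11, 12, 14)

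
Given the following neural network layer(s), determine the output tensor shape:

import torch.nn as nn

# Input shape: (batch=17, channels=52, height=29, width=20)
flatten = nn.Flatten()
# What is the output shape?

Input shape: (17, 52, 29, 20)
Output shape: (17, 30160)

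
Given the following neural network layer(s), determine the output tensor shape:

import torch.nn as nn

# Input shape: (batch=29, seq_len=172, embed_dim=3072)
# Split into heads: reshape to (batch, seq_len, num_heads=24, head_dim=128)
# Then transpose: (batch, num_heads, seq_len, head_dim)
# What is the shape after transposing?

Input shape: (29, 172, 3072)
  -> after reshape: (29, 172, 24, 128)
Output shape: (29, 24, 172, 128)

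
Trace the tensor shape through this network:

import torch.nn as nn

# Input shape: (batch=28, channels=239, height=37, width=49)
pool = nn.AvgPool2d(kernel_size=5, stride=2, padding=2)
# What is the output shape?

Input shape: (28, 239, 37, 49)
Output shape: (28, 239, 19, 25)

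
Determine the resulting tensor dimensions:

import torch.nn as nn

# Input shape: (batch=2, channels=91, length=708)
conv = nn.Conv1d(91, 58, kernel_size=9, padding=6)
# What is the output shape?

Input shape: (2, 91, 708)
Output shape: (2, 58, 712)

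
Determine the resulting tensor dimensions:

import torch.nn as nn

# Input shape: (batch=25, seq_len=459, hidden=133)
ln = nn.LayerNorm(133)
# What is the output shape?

Input shape: (25, 459, 133)
Output shape: (25, 459, 133)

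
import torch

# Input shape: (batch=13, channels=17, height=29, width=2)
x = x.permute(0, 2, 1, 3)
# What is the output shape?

Input shape: (13, 17, 29, 2)
Output shape: (13, 29, 17, 2)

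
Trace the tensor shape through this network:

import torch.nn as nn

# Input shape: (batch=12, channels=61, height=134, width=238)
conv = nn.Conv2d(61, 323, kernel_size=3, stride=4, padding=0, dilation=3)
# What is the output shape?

Input shape: (12, 61, 134, 238)
Output shape: (12, 323, 32, 58)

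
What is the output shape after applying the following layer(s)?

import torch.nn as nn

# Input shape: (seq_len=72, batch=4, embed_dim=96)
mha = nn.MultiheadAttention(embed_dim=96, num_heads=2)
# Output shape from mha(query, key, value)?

Input shape: (72, 4, 96)
Output shape: (72, 4, 96)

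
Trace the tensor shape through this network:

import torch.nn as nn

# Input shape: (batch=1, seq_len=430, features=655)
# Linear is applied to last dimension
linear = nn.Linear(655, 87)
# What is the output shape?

Input shape: (1, 430, 655)
Output shape: (1, 430, 87)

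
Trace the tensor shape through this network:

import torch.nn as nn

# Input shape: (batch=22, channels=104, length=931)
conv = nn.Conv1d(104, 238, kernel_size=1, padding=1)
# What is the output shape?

Input shape: (22, 104, 931)
Output shape: (22, 238, 933)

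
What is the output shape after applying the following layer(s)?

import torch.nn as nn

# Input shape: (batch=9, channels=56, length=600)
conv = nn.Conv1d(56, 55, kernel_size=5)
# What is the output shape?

Input shape: (9, 56, 600)
Output shape: (9, 55, 596)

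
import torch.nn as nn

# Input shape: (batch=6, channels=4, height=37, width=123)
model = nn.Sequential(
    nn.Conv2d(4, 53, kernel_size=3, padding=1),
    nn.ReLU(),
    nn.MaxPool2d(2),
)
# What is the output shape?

Input shape: (6, 4, 37, 123)
  -> after Conv2d: (6, 53, 37, 123)
  -> after ReLU: (6, 53, 37, 123)
Output shape: (6, 53, 18, 61)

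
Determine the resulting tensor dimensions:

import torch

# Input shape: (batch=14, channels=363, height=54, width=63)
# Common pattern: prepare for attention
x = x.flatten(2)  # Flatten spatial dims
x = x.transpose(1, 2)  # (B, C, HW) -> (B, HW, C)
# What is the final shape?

Input shape: (14, 363, 54, 63)
  -> after flatten(2): (14, 363, 3402)
Output shape: (14, 3402, 363)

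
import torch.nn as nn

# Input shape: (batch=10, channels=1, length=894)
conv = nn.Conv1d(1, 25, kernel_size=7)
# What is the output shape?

Input shape: (10, 1, 894)
Output shape: (10, 25, 888)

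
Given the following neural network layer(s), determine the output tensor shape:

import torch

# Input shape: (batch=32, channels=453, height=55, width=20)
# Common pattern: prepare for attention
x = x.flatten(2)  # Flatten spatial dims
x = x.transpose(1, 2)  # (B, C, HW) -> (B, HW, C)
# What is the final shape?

Input shape: (32, 453, 55, 20)
  -> after flatten(2): (32, 453, 1100)
Output shape: (32, 1100, 453)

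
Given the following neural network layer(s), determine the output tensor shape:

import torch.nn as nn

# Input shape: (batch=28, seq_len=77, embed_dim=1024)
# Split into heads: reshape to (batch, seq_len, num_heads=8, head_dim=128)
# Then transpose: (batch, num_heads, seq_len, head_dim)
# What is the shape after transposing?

Input shape: (28, 77, 1024)
  -> after reshape: (28, 77, 8, 128)
Output shape: (28, 8, 77, 128)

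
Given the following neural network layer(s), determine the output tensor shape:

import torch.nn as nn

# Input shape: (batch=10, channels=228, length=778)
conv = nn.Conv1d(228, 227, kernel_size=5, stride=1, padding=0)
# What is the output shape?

Input shape: (10, 228, 778)
Output shape: (10, 227, 774)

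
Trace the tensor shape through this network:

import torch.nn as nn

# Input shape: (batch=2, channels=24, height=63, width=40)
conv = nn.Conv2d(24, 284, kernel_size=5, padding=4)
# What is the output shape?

Input shape: (2, 24, 63, 40)
Output shape: (2, 284, 67, 44)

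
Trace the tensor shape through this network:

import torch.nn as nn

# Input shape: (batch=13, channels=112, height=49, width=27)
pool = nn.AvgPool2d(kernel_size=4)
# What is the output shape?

Input shape: (13, 112, 49, 27)
Output shape: (13, 112, 12, 6)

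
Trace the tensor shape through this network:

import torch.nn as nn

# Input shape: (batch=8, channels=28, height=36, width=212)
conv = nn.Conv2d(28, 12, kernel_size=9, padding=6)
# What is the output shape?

Input shape: (8, 28, 36, 212)
Output shape: (8, 12, 40, 216)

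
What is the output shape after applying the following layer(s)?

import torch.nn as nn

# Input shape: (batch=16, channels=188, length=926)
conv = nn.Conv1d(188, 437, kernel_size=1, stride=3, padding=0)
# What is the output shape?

Input shape: (16, 188, 926)
Output shape: (16, 437, 309)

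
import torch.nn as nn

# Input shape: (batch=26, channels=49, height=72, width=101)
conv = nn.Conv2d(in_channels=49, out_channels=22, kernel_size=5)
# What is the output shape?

Input shape: (26, 49, 72, 101)
Output shape: (26, 22, 68, 97)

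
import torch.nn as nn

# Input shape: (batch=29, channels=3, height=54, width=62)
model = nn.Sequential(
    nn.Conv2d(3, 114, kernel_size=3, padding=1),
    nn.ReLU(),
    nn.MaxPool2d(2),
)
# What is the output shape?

Input shape: (29, 3, 54, 62)
  -> after Conv2d: (29, 114, 54, 62)
  -> after ReLU: (29, 114, 54, 62)
Output shape: (29, 114, 27, 31)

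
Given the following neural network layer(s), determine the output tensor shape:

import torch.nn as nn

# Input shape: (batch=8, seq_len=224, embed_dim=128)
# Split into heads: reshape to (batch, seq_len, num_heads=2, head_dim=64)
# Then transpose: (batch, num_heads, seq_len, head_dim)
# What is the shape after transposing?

Input shape: (8, 224, 128)
  -> after reshape: (8, 224, 2, 64)
Output shape: (8, 2, 224, 64)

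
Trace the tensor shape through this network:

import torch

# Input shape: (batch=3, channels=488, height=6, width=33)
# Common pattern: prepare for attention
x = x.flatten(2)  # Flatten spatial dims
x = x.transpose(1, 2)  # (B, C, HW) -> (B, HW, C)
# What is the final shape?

Input shape: (3, 488, 6, 33)
  -> after flatten(2): (3, 488, 198)
Output shape: (3, 198, 488)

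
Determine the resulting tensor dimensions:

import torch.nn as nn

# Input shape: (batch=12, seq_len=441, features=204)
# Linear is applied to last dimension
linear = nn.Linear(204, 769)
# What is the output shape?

Input shape: (12, 441, 204)
Output shape: (12, 441, 769)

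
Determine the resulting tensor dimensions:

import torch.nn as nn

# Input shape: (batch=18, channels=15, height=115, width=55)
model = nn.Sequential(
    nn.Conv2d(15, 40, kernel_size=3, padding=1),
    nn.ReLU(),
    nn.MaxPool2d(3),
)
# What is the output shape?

Input shape: (18, 15, 115, 55)
  -> after Conv2d: (18, 40, 115, 55)
  -> after ReLU: (18, 40, 115, 55)
Output shape: (18, 40, 38, 18)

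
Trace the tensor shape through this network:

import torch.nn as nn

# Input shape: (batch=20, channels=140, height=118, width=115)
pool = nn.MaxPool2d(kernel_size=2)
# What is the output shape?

Input shape: (20, 140, 118, 115)
Output shape: (20, 140, 59, 57)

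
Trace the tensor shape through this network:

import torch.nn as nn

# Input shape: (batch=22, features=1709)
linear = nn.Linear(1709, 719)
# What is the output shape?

Input shape: (22, 1709)
Output shape: (22, 719)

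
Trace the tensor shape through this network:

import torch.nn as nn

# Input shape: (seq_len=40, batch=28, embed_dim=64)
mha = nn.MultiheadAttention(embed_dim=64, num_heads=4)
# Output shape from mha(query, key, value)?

Input shape: (40, 28, 64)
Output shape: (40, 28, 64)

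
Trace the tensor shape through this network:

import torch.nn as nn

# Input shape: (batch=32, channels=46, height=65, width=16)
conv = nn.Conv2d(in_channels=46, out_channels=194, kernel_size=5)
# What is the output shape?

Input shape: (32, 46, 65, 16)
Output shape: (32, 194, 61, 12)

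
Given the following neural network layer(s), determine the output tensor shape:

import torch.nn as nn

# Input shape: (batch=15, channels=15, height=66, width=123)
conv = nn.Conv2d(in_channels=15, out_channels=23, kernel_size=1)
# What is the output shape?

Input shape: (15, 15, 66, 123)
Output shape: (15, 23, 66, 123)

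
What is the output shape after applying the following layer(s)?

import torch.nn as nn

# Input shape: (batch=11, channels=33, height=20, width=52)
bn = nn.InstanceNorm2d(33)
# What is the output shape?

Input shape: (11, 33, 20, 52)
Output shape: (11, 33, 20, 52)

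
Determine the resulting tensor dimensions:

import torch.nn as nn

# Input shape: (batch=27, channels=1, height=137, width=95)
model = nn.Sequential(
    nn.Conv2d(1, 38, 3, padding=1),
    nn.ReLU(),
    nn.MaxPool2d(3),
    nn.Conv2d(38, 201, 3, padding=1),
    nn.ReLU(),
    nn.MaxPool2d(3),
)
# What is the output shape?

Input shape: (27, 1, 137, 95)
  -> after first Conv2d: (27, 38, 137, 95)
  -> after first MaxPool2d: (27, 38, 45, 31)
  -> after second Conv2d: (27, 201, 45, 31)
Output shape: (27, 201, 15, 10)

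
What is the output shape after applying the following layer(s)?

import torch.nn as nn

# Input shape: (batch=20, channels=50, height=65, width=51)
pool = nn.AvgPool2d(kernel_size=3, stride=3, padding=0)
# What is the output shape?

Input shape: (20, 50, 65, 51)
Output shape: (20, 50, 21, 17)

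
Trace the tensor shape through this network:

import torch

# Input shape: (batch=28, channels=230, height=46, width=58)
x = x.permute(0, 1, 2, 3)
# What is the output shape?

Input shape: (28, 230, 46, 58)
Output shape: (28, 230, 46, 58)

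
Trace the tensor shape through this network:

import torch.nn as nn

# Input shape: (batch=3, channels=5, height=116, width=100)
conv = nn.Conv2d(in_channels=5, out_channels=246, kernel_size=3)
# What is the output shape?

Input shape: (3, 5, 116, 100)
Output shape: (3, 246, 114, 98)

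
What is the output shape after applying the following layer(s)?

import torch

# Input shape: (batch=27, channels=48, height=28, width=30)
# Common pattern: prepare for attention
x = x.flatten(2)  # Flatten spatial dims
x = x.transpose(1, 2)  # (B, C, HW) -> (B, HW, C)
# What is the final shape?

Input shape: (27, 48, 28, 30)
  -> after flatten(2): (27, 48, 840)
Output shape: (27, 840, 48)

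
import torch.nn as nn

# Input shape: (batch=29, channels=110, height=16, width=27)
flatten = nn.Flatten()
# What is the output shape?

Input shape: (29, 110, 16, 27)
Output shape: (29, 47520)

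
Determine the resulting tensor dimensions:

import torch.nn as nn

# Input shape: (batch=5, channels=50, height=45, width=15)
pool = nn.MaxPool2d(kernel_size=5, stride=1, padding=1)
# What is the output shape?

Input shape: (5, 50, 45, 15)
Output shape: (5, 50, 43, 13)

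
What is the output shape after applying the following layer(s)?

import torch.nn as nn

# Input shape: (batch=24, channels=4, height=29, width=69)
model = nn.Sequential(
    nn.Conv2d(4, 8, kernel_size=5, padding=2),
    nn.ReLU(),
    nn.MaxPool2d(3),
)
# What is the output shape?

Input shape: (24, 4, 29, 69)
  -> after Conv2d: (24, 8, 29, 69)
  -> after ReLU: (24, 8, 29, 69)
Output shape: (24, 8, 9, 23)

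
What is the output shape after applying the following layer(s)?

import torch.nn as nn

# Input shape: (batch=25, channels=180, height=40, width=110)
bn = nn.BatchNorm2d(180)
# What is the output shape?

Input shape: (25, 180, 40, 110)
Output shape: (25, 180, 40, 110)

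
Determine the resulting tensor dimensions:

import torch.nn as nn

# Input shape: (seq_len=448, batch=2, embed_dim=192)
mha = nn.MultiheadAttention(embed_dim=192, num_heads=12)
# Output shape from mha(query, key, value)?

Input shape: (448, 2, 192)
Output shape: (448, 2, 192)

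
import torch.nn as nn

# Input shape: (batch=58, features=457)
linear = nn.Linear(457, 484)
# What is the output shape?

Input shape: (58, 457)
Output shape: (58, 484)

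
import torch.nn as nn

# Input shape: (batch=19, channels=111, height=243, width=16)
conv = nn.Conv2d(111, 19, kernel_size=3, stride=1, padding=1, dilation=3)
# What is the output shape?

Input shape: (19, 111, 243, 16)
Output shape: (19, 19, 239, 12)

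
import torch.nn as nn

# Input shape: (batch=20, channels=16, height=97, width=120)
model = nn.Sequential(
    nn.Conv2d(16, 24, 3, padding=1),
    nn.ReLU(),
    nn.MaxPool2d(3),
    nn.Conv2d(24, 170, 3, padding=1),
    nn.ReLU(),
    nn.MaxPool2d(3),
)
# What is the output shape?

Input shape: (20, 16, 97, 120)
  -> after first Conv2d: (20, 24, 97, 120)
  -> after first MaxPool2d: (20, 24, 32, 40)
  -> after second Conv2d: (20, 170, 32, 40)
Output shape: (20, 170, 10, 13)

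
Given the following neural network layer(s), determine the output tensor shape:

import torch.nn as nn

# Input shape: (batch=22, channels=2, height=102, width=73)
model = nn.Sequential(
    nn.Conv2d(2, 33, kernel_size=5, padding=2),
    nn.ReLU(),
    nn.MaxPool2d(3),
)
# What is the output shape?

Input shape: (22, 2, 102, 73)
  -> after Conv2d: (22, 33, 102, 73)
  -> after ReLU: (22, 33, 102, 73)
Output shape: (22, 33, 34, 24)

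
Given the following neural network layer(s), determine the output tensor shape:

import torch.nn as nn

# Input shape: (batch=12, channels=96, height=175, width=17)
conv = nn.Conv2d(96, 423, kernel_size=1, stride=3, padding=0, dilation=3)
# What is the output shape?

Input shape: (12, 96, 175, 17)
Output shape: (12, 423, 59, 6)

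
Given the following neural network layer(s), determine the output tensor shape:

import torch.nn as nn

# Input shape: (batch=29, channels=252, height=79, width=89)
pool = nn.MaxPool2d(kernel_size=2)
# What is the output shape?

Input shape: (29, 252, 79, 89)
Output shape: (29, 252, 39, 44)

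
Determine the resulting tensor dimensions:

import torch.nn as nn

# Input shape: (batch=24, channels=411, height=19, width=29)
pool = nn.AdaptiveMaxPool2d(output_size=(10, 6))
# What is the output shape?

Input shape: (24, 411, 19, 29)
Output shape: (24, 411, 10, 6)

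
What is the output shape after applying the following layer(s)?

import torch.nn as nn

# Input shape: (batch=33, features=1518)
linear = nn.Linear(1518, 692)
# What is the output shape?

Input shape: (33, 1518)
Output shape: (33, 692)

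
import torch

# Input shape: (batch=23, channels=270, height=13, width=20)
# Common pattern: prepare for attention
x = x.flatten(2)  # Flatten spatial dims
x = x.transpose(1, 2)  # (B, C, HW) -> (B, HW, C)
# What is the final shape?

Input shape: (23, 270, 13, 20)
  -> after flatten(2): (23, 270, 260)
Output shape: (23, 260, 270)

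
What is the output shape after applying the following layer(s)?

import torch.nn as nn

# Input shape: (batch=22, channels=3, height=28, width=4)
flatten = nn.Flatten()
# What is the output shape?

Input shape: (22, 3, 28, 4)
Output shape: (22, 336)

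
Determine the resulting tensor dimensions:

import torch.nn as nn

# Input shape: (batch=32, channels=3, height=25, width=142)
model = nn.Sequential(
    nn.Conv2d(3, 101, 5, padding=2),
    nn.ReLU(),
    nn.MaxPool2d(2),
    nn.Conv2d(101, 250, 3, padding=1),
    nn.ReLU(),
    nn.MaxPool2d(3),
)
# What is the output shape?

Input shape: (32, 3, 25, 142)
  -> after first Conv2d: (32, 101, 25, 142)
  -> after first MaxPool2d: (32, 101, 12, 71)
  -> after second Conv2d: (32, 250, 12, 71)
Output shape: (32, 250, 4, 23)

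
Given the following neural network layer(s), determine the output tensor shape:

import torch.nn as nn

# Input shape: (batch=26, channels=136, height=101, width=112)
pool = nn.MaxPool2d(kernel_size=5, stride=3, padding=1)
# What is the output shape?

Input shape: (26, 136, 101, 112)
Output shape: (26, 136, 33, 37)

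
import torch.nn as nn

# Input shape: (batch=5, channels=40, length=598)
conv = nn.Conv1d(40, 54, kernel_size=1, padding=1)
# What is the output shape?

Input shape: (5, 40, 598)
Output shape: (5, 54, 600)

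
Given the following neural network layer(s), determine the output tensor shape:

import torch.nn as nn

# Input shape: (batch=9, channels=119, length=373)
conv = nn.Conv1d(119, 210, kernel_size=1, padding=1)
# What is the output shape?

Input shape: (9, 119, 373)
Output shape: (9, 210, 375)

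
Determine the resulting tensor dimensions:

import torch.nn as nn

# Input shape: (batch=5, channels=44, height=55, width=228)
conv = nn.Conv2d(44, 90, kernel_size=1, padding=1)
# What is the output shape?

Input shape: (5, 44, 55, 228)
Output shape: (5, 90, 57, 230)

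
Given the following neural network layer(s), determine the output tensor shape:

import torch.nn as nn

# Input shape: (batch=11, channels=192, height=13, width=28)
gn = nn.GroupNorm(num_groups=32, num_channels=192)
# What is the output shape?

Input shape: (11, 192, 13, 28)
Output shape: (11, 192, 13, 28)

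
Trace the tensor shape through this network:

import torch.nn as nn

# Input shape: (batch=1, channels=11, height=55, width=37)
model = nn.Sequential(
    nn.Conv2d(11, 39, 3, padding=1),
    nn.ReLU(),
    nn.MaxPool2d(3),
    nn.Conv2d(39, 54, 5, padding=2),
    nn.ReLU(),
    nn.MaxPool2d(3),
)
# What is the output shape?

Input shape: (1, 11, 55, 37)
  -> after first Conv2d: (1, 39, 55, 37)
  -> after first MaxPool2d: (1, 39, 18, 12)
  -> after second Conv2d: (1, 54, 18, 12)
Output shape: (1, 54, 6, 4)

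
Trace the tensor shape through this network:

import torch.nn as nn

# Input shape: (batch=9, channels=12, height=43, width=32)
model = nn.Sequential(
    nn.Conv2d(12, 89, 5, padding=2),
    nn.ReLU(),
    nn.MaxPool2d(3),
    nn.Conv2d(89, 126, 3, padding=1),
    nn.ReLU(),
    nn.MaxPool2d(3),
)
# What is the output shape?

Input shape: (9, 12, 43, 32)
  -> after first Conv2d: (9, 89, 43, 32)
  -> after first MaxPool2d: (9, 89, 14, 10)
  -> after second Conv2d: (9, 126, 14, 10)
Output shape: (9, 126, 4, 3)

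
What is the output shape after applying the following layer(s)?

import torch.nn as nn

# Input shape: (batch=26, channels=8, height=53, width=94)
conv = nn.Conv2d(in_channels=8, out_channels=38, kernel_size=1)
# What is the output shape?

Input shape: (26, 8, 53, 94)
Output shape: (26, 38, 53, 94)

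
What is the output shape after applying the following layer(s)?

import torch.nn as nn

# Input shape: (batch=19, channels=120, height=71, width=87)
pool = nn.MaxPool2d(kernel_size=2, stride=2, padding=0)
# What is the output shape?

Input shape: (19, 120, 71, 87)
Output shape: (19, 120, 35, 43)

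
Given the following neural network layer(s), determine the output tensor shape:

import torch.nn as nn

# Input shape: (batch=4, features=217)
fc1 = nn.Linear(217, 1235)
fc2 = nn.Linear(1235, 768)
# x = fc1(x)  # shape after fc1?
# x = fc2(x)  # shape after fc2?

Input shape: (4, 217)
  -> after fc1: (4, 1235)
Output shape: (4, 768)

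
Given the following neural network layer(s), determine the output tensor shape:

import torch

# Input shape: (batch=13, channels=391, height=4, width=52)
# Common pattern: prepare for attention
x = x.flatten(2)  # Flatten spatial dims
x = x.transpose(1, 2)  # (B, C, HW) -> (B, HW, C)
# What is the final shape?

Input shape: (13, 391, 4, 52)
  -> after flatten(2): (13, 391, 208)
Output shape: (13, 208, 391)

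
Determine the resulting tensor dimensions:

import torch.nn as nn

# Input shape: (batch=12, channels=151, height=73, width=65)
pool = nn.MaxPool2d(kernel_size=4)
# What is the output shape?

Input shape: (12, 151, 73, 65)
Output shape: (12, 151, 18, 16)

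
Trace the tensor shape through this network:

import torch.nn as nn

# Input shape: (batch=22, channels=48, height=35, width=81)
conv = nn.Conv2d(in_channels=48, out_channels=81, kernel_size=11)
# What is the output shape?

Input shape: (22, 48, 35, 81)
Output shape: (22, 81, 25, 71)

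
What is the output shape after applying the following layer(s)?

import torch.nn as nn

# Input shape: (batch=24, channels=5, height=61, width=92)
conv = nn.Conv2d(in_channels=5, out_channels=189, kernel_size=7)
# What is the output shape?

Input shape: (24, 5, 61, 92)
Output shape: (24, 189, 55, 86)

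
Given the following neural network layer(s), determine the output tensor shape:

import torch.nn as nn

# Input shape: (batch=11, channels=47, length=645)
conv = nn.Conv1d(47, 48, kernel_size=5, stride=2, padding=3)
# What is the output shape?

Input shape: (11, 47, 645)
Output shape: (11, 48, 324)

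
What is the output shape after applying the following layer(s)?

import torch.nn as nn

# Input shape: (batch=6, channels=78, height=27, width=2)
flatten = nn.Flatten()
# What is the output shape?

Input shape: (6, 78, 27, 2)
Output shape: (6, 4212)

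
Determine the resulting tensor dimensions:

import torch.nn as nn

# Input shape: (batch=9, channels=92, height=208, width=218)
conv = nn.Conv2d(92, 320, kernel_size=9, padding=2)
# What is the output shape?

Input shape: (9, 92, 208, 218)
Output shape: (9, 320, 204, 214)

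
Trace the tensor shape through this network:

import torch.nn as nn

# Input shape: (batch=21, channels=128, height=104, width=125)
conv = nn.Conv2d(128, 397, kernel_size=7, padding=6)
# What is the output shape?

Input shape: (21, 128, 104, 125)
Output shape: (21, 397, 110, 131)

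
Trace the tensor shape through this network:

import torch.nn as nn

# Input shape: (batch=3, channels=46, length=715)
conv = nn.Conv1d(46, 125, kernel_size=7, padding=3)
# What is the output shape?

Input shape: (3, 46, 715)
Output shape: (3, 125, 715)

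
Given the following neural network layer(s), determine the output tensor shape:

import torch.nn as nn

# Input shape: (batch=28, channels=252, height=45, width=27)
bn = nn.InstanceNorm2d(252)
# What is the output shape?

Input shape: (28, 252, 45, 27)
Output shape: (28, 252, 45, 27)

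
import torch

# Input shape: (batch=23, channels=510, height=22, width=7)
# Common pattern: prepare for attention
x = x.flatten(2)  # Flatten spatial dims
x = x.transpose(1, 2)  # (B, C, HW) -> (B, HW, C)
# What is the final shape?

Input shape: (23, 510, 22, 7)
  -> after flatten(2): (23, 510, 154)
Output shape: (23, 154, 510)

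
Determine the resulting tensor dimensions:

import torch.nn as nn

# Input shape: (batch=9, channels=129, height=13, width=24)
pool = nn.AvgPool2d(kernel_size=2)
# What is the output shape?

Input shape: (9, 129, 13, 24)
Output shape: (9, 129, 6, 12)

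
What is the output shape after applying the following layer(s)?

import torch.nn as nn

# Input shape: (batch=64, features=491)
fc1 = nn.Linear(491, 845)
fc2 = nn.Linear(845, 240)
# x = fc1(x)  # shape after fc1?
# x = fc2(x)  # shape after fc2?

Input shape: (64, 491)
  -> after fc1: (64, 845)
Output shape: (64, 240)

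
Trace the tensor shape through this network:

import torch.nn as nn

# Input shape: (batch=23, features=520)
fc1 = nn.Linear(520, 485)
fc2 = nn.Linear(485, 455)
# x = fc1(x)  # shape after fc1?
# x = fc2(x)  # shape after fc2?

Input shape: (23, 520)
  -> after fc1: (23, 485)
Output shape: (23, 455)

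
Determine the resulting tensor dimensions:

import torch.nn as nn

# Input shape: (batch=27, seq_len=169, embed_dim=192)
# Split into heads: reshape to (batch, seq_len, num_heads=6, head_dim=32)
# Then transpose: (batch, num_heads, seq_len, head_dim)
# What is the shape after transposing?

Input shape: (27, 169, 192)
  -> after reshape: (27, 169, 6, 32)
Output shape: (27, 6, 169, 32)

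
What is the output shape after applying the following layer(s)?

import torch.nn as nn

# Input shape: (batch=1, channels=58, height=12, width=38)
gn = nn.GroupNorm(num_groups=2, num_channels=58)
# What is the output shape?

Input shape: (1, 58, 12, 38)
Output shape: (1, 58, 12, 38)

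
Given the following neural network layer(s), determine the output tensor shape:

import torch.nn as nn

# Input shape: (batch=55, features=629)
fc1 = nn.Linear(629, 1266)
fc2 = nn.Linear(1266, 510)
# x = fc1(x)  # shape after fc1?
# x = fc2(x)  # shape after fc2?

Input shape: (55, 629)
  -> after fc1: (55, 1266)
Output shape: (55, 510)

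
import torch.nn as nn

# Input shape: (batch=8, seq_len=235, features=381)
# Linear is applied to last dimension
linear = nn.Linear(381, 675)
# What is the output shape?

Input shape: (8, 235, 381)
Output shape: (8, 235, 675)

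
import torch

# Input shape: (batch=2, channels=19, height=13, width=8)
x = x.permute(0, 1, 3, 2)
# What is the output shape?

Input shape: (2, 19, 13, 8)
Output shape: (2, 19, 8, 13)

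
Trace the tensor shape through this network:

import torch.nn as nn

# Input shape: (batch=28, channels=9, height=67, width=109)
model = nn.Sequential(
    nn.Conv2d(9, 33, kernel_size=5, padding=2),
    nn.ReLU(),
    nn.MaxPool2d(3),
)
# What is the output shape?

Input shape: (28, 9, 67, 109)
  -> after Conv2d: (28, 33, 67, 109)
  -> after ReLU: (28, 33, 67, 109)
Output shape: (28, 33, 22, 36)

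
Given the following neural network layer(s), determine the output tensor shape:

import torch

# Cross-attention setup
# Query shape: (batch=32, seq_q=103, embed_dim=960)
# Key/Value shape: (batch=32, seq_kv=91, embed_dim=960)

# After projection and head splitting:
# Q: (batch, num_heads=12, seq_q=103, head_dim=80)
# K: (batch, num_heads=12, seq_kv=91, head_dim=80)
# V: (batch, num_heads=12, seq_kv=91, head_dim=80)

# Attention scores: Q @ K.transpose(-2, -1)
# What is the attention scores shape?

Input shape: (32, 103, 960)
Output shape: (32, 12, 103, 91)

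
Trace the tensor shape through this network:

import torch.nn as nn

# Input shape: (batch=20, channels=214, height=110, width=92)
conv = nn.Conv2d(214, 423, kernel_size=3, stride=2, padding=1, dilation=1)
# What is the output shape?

Input shape: (20, 214, 110, 92)
Output shape: (20, 423, 55, 46)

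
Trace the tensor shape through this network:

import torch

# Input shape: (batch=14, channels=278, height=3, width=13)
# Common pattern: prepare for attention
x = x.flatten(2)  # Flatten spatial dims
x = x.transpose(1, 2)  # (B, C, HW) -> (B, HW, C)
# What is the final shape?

Input shape: (14, 278, 3, 13)
  -> after flatten(2): (14, 278, 39)
Output shape: (14, 39, 278)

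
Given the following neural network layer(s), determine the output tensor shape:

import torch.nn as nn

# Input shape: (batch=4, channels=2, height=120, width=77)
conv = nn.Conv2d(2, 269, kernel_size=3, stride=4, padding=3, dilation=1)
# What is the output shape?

Input shape: (4, 2, 120, 77)
Output shape: (4, 269, 31, 21)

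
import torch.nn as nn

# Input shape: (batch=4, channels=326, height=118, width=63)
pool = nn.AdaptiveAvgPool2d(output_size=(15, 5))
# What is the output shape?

Input shape: (4, 326, 118, 63)
Output shape: (4, 326, 15, 5)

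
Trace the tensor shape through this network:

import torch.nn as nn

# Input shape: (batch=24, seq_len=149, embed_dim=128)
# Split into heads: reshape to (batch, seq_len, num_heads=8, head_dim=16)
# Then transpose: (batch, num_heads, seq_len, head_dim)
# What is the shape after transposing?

Input shape: (24, 149, 128)
  -> after reshape: (24, 149, 8, 16)
Output shape: (24, 8, 149, 16)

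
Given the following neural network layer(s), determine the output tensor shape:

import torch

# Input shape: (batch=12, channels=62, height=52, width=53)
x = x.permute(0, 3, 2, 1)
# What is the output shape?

Input shape: (12, 62, 52, 53)
Output shape: (12, 53, 52, 62)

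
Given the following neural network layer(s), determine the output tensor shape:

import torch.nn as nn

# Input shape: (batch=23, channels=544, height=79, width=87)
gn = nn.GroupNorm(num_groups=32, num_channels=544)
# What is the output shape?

Input shape: (23, 544, 79, 87)
Output shape: (23, 544, 79, 87)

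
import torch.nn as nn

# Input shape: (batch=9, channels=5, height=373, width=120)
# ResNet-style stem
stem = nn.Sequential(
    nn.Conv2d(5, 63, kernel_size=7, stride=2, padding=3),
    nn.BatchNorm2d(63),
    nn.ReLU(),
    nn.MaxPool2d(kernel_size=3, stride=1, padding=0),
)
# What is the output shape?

Input shape: (9, 5, 373, 120)
  -> after Conv2d 7x7 stride=2: (9, 63, 187, 60)
Output shape: (9, 63, 185, 58)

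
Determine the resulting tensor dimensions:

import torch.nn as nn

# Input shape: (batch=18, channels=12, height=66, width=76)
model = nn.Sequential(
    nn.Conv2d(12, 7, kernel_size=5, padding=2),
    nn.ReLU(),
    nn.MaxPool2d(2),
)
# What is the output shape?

Input shape: (18, 12, 66, 76)
  -> after Conv2d: (18, 7, 66, 76)
  -> after ReLU: (18, 7, 66, 76)
Output shape: (18, 7, 33, 38)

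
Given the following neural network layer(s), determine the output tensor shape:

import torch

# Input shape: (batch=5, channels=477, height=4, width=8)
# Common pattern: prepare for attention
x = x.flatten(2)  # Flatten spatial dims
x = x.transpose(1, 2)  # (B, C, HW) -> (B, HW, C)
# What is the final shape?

Input shape: (5, 477, 4, 8)
  -> after flatten(2): (5, 477, 32)
Output shape: (5, 32, 477)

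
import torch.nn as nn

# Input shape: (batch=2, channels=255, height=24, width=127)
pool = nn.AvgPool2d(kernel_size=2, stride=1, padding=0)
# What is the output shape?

Input shape: (2, 255, 24, 127)
Output shape: (2, 255, 23, 126)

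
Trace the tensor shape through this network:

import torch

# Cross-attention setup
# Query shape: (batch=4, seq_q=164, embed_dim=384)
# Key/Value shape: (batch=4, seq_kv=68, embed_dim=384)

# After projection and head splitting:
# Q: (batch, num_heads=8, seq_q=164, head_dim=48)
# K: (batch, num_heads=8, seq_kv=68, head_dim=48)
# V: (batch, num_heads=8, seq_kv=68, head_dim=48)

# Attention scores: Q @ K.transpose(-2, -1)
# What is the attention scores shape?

Input shape: (4, 164, 384)
Output shape: (4, 8, 164, 68)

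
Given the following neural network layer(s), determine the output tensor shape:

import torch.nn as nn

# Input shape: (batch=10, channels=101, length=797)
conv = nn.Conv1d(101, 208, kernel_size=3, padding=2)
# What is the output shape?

Input shape: (10, 101, 797)
Output shape: (10, 208, 799)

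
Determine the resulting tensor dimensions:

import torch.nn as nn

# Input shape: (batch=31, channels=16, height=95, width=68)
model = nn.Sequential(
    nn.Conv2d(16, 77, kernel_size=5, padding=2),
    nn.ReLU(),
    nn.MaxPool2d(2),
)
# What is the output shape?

Input shape: (31, 16, 95, 68)
  -> after Conv2d: (31, 77, 95, 68)
  -> after ReLU: (31, 77, 95, 68)
Output shape: (31, 77, 47, 34)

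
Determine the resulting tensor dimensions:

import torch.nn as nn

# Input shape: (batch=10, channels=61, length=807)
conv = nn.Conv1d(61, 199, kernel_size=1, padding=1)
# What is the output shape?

Input shape: (10, 61, 807)
Output shape: (10, 199, 809)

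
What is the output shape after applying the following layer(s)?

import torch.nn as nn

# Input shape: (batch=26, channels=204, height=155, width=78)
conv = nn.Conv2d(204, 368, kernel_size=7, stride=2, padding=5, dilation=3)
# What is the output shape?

Input shape: (26, 204, 155, 78)
Output shape: (26, 368, 74, 35)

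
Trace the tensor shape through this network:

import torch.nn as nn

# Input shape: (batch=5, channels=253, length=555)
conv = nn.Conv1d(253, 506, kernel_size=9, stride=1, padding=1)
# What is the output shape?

Input shape: (5, 253, 555)
Output shape: (5, 506, 549)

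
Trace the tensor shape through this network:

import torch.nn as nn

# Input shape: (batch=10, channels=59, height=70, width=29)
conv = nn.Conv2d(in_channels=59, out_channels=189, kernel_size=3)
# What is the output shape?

Input shape: (10, 59, 70, 29)
Output shape: (10, 189, 68, 27)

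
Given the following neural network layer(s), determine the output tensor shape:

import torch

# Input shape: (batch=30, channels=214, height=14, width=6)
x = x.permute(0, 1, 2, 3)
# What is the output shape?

Input shape: (30, 214, 14, 6)
Output shape: (30, 214, 14, 6)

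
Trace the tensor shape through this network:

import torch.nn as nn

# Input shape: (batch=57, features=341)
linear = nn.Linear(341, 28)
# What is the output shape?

Input shape: (57, 341)
Output shape: (57, 28)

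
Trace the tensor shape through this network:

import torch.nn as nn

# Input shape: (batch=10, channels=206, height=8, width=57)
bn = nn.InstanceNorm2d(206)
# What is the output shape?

Input shape: (10, 206, 8, 57)
Output shape: (10, 206, 8, 57)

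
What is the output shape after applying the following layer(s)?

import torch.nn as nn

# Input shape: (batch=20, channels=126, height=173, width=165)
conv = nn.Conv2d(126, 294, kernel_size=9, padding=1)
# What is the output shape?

Input shape: (20, 126, 173, 165)
Output shape: (20, 294, 167, 159)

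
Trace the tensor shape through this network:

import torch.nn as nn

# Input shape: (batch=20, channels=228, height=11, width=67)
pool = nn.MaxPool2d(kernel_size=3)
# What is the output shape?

Input shape: (20, 228, 11, 67)
Output shape: (20, 228, 3, 22)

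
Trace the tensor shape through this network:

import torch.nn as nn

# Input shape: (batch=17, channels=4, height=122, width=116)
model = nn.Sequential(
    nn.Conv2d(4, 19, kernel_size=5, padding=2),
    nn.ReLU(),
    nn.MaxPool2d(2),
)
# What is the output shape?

Input shape: (17, 4, 122, 116)
  -> after Conv2d: (17, 19, 122, 116)
  -> after ReLU: (17, 19, 122, 116)
Output shape: (17, 19, 61, 58)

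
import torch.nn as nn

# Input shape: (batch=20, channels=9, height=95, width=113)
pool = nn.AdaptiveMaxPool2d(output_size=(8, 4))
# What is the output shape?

Input shape: (20, 9, 95, 113)
Output shape: (20, 9, 8, 4)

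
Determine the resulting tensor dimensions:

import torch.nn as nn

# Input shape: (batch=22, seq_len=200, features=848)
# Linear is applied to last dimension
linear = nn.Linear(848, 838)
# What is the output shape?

Input shape: (22, 200, 848)
Output shape: (22, 200, 838)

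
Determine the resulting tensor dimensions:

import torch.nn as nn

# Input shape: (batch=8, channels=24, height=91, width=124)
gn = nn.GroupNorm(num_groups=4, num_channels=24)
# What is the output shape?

Input shape: (8, 24, 91, 124)
Output shape: (8, 24, 91, 124)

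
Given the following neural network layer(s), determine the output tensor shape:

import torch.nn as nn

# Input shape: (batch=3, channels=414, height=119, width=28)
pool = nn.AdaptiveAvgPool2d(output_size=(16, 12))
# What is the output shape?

Input shape: (3, 414, 119, 28)
Output shape: (3, 414, 16, 12)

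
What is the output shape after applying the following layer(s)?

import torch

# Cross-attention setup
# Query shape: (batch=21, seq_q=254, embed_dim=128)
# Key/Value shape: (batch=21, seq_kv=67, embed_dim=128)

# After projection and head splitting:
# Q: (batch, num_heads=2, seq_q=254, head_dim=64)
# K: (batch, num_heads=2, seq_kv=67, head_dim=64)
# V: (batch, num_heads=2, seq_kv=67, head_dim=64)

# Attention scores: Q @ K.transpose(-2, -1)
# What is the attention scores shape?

Input shape: (21, 254, 128)
Output shape: (21, 2, 254, 67)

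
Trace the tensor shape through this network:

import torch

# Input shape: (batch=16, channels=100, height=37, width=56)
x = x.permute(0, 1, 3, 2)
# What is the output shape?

Input shape: (16, 100, 37, 56)
Output shape: (16, 100, 56, 37)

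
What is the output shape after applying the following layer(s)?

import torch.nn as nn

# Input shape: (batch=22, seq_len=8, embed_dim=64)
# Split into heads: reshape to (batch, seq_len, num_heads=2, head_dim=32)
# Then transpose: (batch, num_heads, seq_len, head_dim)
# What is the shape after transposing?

Input shape: (22, 8, 64)
  -> after reshape: (22, 8, 2, 32)
Output shape: (22, 2, 8, 32)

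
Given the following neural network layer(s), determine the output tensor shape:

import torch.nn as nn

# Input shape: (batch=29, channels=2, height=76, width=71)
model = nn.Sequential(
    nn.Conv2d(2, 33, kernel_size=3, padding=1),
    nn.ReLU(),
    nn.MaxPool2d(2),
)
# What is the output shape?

Input shape: (29, 2, 76, 71)
  -> after Conv2d: (29, 33, 76, 71)
  -> after ReLU: (29, 33, 76, 71)
Output shape: (29, 33, 38, 35)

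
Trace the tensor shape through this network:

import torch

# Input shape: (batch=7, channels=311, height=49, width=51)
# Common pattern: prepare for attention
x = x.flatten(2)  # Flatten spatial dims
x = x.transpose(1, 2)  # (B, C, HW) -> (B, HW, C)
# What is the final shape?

Input shape: (7, 311, 49, 51)
  -> after flatten(2): (7, 311, 2499)
Output shape: (7, 2499, 311)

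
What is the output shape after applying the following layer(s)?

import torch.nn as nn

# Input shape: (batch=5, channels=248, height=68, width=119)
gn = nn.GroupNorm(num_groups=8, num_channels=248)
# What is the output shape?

Input shape: (5, 248, 68, 119)
Output shape: (5, 248, 68, 119)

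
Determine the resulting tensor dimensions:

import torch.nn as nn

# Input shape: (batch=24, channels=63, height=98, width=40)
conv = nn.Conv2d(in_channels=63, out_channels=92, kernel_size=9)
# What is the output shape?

Input shape: (24, 63, 98, 40)
Output shape: (24, 92, 90, 32)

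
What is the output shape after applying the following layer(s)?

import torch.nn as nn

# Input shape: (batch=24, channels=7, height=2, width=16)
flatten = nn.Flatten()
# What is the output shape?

Input shape: (24, 7, 2, 16)
Output shape: (24, 224)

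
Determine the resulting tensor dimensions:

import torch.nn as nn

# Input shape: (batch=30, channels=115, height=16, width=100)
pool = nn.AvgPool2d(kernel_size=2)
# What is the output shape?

Input shape: (30, 115, 16, 100)
Output shape: (30, 115, 8, 50)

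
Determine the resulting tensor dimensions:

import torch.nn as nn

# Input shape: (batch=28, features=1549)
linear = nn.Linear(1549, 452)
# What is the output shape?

Input shape: (28, 1549)
Output shape: (28, 452)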